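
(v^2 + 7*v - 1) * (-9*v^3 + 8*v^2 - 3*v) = -9*v^5 - 55*v^4 + 62*v^3 - 29*v^2 + 3*v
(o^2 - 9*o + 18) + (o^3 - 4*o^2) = o^3 - 3*o^2 - 9*o + 18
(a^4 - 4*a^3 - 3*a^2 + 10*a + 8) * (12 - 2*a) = -2*a^5 + 20*a^4 - 42*a^3 - 56*a^2 + 104*a + 96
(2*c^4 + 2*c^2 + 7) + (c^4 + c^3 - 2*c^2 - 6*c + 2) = 3*c^4 + c^3 - 6*c + 9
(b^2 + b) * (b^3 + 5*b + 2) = b^5 + b^4 + 5*b^3 + 7*b^2 + 2*b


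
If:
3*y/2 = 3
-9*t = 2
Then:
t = -2/9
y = 2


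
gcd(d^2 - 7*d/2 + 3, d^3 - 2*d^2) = d - 2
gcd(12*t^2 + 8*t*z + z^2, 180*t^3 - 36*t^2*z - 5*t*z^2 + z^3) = 6*t + z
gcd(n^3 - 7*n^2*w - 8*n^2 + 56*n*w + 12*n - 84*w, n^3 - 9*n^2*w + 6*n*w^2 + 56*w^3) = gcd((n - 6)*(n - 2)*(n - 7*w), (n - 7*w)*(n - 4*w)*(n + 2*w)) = -n + 7*w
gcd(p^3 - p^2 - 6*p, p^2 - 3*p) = p^2 - 3*p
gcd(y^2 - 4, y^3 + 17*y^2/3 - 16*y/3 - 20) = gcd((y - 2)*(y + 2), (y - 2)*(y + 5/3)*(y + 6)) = y - 2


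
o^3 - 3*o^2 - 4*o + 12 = (o - 3)*(o - 2)*(o + 2)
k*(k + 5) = k^2 + 5*k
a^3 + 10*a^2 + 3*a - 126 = (a - 3)*(a + 6)*(a + 7)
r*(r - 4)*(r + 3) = r^3 - r^2 - 12*r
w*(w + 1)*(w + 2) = w^3 + 3*w^2 + 2*w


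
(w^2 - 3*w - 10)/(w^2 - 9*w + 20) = (w + 2)/(w - 4)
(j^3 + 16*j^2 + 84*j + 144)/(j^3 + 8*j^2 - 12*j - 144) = (j + 4)/(j - 4)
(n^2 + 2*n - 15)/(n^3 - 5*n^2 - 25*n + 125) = (n - 3)/(n^2 - 10*n + 25)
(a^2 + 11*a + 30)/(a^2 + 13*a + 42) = (a + 5)/(a + 7)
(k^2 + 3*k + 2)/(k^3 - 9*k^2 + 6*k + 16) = (k + 2)/(k^2 - 10*k + 16)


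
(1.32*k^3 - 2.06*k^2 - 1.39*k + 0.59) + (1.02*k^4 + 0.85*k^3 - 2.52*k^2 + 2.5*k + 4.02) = 1.02*k^4 + 2.17*k^3 - 4.58*k^2 + 1.11*k + 4.61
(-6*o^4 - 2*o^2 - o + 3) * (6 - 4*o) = 24*o^5 - 36*o^4 + 8*o^3 - 8*o^2 - 18*o + 18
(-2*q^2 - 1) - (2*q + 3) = -2*q^2 - 2*q - 4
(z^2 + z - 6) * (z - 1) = z^3 - 7*z + 6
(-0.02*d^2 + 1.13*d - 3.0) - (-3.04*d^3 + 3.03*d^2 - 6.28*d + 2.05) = 3.04*d^3 - 3.05*d^2 + 7.41*d - 5.05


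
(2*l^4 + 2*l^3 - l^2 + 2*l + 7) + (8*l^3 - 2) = 2*l^4 + 10*l^3 - l^2 + 2*l + 5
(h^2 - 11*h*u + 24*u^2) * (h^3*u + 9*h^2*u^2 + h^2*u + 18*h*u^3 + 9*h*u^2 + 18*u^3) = h^5*u - 2*h^4*u^2 + h^4*u - 57*h^3*u^3 - 2*h^3*u^2 + 18*h^2*u^4 - 57*h^2*u^3 + 432*h*u^5 + 18*h*u^4 + 432*u^5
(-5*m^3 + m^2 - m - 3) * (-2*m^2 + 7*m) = 10*m^5 - 37*m^4 + 9*m^3 - m^2 - 21*m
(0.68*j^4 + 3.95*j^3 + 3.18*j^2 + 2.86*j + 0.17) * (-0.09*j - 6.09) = -0.0612*j^5 - 4.4967*j^4 - 24.3417*j^3 - 19.6236*j^2 - 17.4327*j - 1.0353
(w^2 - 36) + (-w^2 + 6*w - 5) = 6*w - 41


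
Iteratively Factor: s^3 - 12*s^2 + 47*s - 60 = (s - 4)*(s^2 - 8*s + 15) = (s - 4)*(s - 3)*(s - 5)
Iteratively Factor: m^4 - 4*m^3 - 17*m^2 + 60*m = (m + 4)*(m^3 - 8*m^2 + 15*m) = (m - 5)*(m + 4)*(m^2 - 3*m) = (m - 5)*(m - 3)*(m + 4)*(m)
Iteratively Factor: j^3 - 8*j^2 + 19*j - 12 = (j - 4)*(j^2 - 4*j + 3) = (j - 4)*(j - 3)*(j - 1)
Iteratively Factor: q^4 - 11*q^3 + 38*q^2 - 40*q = (q - 2)*(q^3 - 9*q^2 + 20*q) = (q - 4)*(q - 2)*(q^2 - 5*q) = (q - 5)*(q - 4)*(q - 2)*(q)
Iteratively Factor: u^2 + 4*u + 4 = (u + 2)*(u + 2)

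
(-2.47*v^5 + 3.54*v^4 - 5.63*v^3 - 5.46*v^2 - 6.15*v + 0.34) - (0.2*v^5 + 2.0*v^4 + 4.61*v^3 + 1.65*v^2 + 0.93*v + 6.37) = -2.67*v^5 + 1.54*v^4 - 10.24*v^3 - 7.11*v^2 - 7.08*v - 6.03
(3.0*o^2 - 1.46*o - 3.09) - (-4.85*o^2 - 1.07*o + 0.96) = 7.85*o^2 - 0.39*o - 4.05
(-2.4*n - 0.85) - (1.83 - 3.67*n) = 1.27*n - 2.68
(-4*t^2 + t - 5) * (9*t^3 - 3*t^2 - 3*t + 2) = -36*t^5 + 21*t^4 - 36*t^3 + 4*t^2 + 17*t - 10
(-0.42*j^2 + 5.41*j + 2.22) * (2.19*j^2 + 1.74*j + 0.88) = -0.9198*j^4 + 11.1171*j^3 + 13.9056*j^2 + 8.6236*j + 1.9536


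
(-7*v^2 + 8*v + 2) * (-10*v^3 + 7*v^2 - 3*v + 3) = 70*v^5 - 129*v^4 + 57*v^3 - 31*v^2 + 18*v + 6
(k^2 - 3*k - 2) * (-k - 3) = -k^3 + 11*k + 6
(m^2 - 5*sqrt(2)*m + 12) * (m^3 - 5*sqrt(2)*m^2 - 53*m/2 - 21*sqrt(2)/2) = m^5 - 10*sqrt(2)*m^4 + 71*m^3/2 + 62*sqrt(2)*m^2 - 213*m - 126*sqrt(2)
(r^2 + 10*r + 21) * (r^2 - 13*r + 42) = r^4 - 3*r^3 - 67*r^2 + 147*r + 882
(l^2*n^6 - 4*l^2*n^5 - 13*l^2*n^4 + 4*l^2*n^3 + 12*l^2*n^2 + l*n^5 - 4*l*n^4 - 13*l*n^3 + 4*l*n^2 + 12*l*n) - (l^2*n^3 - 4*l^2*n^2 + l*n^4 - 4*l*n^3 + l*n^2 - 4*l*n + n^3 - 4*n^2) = l^2*n^6 - 4*l^2*n^5 - 13*l^2*n^4 + 3*l^2*n^3 + 16*l^2*n^2 + l*n^5 - 5*l*n^4 - 9*l*n^3 + 3*l*n^2 + 16*l*n - n^3 + 4*n^2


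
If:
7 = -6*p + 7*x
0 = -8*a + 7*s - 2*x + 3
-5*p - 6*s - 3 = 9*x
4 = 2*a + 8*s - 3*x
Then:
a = 71/106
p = -294/265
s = 93/265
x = 13/265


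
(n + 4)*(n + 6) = n^2 + 10*n + 24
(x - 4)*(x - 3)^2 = x^3 - 10*x^2 + 33*x - 36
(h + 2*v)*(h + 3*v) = h^2 + 5*h*v + 6*v^2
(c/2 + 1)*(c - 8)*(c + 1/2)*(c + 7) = c^4/2 + 3*c^3/4 - 115*c^2/4 - 141*c/2 - 28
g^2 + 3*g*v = g*(g + 3*v)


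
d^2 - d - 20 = (d - 5)*(d + 4)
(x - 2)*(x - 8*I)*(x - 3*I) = x^3 - 2*x^2 - 11*I*x^2 - 24*x + 22*I*x + 48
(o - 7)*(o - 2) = o^2 - 9*o + 14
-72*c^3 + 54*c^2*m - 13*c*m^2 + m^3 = (-6*c + m)*(-4*c + m)*(-3*c + m)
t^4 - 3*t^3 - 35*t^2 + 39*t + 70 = (t - 7)*(t - 2)*(t + 1)*(t + 5)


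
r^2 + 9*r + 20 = (r + 4)*(r + 5)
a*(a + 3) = a^2 + 3*a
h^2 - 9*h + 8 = (h - 8)*(h - 1)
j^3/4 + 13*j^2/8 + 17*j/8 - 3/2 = (j/4 + 1)*(j - 1/2)*(j + 3)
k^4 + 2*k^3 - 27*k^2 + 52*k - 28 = (k - 2)^2*(k - 1)*(k + 7)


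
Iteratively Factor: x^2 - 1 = (x - 1)*(x + 1)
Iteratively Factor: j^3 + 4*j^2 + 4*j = (j)*(j^2 + 4*j + 4) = j*(j + 2)*(j + 2)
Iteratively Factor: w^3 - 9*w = (w - 3)*(w^2 + 3*w) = w*(w - 3)*(w + 3)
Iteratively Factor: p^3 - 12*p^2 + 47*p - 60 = (p - 5)*(p^2 - 7*p + 12) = (p - 5)*(p - 4)*(p - 3)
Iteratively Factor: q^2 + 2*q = (q)*(q + 2)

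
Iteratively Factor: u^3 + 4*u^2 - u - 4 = (u + 1)*(u^2 + 3*u - 4) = (u - 1)*(u + 1)*(u + 4)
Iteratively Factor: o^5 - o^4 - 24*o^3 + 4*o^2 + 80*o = (o + 2)*(o^4 - 3*o^3 - 18*o^2 + 40*o) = o*(o + 2)*(o^3 - 3*o^2 - 18*o + 40) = o*(o - 5)*(o + 2)*(o^2 + 2*o - 8) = o*(o - 5)*(o + 2)*(o + 4)*(o - 2)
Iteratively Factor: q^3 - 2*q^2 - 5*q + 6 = (q - 1)*(q^2 - q - 6) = (q - 3)*(q - 1)*(q + 2)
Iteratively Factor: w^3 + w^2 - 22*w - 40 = (w + 2)*(w^2 - w - 20) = (w - 5)*(w + 2)*(w + 4)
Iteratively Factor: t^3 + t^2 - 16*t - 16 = (t + 4)*(t^2 - 3*t - 4) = (t + 1)*(t + 4)*(t - 4)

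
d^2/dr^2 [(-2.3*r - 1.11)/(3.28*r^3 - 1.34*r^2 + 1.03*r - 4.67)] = (-148.46592*r^5 - 82.648128*r^4 + 85.339632*r^3 - 457.2246*r^2 - 6.46544400000002*r - 10.589342)/(35.287552*r^9 - 43.248768*r^8 + 50.91216*r^7 - 180.293624*r^6 + 139.141164*r^5 - 124.083942*r^4 + 254.365507*r^3 - 102.534987*r^2 + 67.389501*r - 101.847563)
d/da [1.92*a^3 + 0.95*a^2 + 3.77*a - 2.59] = 5.76*a^2 + 1.9*a + 3.77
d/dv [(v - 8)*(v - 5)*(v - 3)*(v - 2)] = 4*v^3 - 54*v^2 + 222*v - 278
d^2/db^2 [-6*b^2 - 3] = -12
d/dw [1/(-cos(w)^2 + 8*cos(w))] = 2*(4 - cos(w))*sin(w)/((cos(w) - 8)^2*cos(w)^2)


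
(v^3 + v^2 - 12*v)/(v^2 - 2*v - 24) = v*(v - 3)/(v - 6)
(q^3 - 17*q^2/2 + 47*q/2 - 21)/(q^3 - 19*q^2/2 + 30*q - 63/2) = (q - 2)/(q - 3)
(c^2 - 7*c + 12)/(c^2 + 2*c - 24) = (c - 3)/(c + 6)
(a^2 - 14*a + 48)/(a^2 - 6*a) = (a - 8)/a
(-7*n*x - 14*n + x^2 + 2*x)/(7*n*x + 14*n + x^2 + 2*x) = (-7*n + x)/(7*n + x)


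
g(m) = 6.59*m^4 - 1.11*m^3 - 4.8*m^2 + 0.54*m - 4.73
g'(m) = 26.36*m^3 - 3.33*m^2 - 9.6*m + 0.54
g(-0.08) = -4.80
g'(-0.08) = 1.27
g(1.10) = -1.77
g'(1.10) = 21.04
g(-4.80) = 3503.09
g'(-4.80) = -2945.31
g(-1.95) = 79.48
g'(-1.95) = -188.86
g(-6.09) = 9129.39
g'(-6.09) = -6018.34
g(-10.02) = 67053.39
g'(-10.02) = -26756.08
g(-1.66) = 36.26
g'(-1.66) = -113.28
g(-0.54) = -5.69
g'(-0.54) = 0.60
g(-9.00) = 43647.79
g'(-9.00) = -19399.23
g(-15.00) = 336272.17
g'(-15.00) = -89569.71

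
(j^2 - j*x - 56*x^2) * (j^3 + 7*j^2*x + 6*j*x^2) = j^5 + 6*j^4*x - 57*j^3*x^2 - 398*j^2*x^3 - 336*j*x^4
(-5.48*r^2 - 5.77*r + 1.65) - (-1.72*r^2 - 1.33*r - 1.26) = -3.76*r^2 - 4.44*r + 2.91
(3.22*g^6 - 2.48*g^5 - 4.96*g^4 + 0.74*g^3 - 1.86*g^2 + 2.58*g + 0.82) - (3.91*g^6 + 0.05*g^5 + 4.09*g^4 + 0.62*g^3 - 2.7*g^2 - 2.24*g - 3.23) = -0.69*g^6 - 2.53*g^5 - 9.05*g^4 + 0.12*g^3 + 0.84*g^2 + 4.82*g + 4.05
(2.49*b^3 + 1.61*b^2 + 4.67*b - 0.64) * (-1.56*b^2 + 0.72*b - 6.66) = -3.8844*b^5 - 0.7188*b^4 - 22.7094*b^3 - 6.3618*b^2 - 31.563*b + 4.2624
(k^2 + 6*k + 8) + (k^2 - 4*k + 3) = 2*k^2 + 2*k + 11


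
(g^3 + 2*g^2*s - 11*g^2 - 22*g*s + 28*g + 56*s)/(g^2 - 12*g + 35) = (g^2 + 2*g*s - 4*g - 8*s)/(g - 5)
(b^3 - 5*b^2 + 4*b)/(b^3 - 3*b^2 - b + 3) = b*(b - 4)/(b^2 - 2*b - 3)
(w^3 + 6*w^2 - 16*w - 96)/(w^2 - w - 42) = (w^2 - 16)/(w - 7)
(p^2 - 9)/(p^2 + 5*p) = (p^2 - 9)/(p*(p + 5))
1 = 1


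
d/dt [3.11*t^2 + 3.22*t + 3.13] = 6.22*t + 3.22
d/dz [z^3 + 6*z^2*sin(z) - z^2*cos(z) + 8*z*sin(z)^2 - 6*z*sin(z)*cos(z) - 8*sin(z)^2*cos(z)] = z^2*sin(z) + 6*z^2*cos(z) + 3*z^2 + 12*z*sin(z) + 8*z*sin(2*z) - 2*z*cos(z) - 6*z*cos(2*z) + 2*sin(z) - 3*sin(2*z) - 6*sin(3*z) - 4*cos(2*z) + 4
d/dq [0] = 0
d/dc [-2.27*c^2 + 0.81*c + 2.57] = 0.81 - 4.54*c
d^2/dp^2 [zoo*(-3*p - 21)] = 0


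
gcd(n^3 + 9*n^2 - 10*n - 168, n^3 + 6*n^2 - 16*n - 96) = n^2 + 2*n - 24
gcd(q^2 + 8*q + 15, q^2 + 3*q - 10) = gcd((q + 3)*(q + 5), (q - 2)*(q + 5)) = q + 5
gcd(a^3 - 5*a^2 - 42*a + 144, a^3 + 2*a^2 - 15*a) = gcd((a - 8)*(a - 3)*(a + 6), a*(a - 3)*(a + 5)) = a - 3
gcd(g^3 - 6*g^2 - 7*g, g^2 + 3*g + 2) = g + 1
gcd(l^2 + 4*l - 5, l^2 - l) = l - 1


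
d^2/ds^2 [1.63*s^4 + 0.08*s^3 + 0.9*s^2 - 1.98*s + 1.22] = 19.56*s^2 + 0.48*s + 1.8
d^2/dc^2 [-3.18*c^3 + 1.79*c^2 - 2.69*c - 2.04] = 3.58 - 19.08*c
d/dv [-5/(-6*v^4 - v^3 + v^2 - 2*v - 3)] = 5*(-24*v^3 - 3*v^2 + 2*v - 2)/(6*v^4 + v^3 - v^2 + 2*v + 3)^2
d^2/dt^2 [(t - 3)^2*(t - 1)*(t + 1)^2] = 20*t^3 - 60*t^2 + 12*t + 28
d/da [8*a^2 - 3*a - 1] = 16*a - 3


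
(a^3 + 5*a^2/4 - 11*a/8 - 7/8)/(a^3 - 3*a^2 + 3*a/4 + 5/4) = (4*a + 7)/(2*(2*a - 5))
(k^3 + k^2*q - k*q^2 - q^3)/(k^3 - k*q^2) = (k + q)/k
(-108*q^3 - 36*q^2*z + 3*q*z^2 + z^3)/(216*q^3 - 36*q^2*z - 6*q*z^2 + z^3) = (3*q + z)/(-6*q + z)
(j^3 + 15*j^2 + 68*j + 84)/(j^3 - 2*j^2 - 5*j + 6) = (j^2 + 13*j + 42)/(j^2 - 4*j + 3)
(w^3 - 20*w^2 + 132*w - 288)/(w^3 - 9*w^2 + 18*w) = (w^2 - 14*w + 48)/(w*(w - 3))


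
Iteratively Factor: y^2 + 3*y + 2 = (y + 2)*(y + 1)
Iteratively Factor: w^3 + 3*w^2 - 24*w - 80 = (w + 4)*(w^2 - w - 20) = (w + 4)^2*(w - 5)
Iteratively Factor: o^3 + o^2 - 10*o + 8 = (o - 2)*(o^2 + 3*o - 4) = (o - 2)*(o + 4)*(o - 1)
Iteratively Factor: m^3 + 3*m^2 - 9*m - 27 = (m - 3)*(m^2 + 6*m + 9) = (m - 3)*(m + 3)*(m + 3)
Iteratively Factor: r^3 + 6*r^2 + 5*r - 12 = (r - 1)*(r^2 + 7*r + 12) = (r - 1)*(r + 3)*(r + 4)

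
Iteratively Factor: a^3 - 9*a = (a + 3)*(a^2 - 3*a) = (a - 3)*(a + 3)*(a)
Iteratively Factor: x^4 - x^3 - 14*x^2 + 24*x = (x)*(x^3 - x^2 - 14*x + 24) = x*(x + 4)*(x^2 - 5*x + 6) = x*(x - 2)*(x + 4)*(x - 3)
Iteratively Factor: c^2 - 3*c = (c)*(c - 3)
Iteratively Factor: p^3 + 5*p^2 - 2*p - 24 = (p + 4)*(p^2 + p - 6) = (p - 2)*(p + 4)*(p + 3)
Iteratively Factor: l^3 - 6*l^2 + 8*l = (l - 2)*(l^2 - 4*l) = l*(l - 2)*(l - 4)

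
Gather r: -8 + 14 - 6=0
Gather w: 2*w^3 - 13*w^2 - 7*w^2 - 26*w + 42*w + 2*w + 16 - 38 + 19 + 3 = 2*w^3 - 20*w^2 + 18*w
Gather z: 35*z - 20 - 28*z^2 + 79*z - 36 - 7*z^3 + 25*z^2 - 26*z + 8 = -7*z^3 - 3*z^2 + 88*z - 48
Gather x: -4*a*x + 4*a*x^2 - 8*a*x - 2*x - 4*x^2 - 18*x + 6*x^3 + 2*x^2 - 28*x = 6*x^3 + x^2*(4*a - 2) + x*(-12*a - 48)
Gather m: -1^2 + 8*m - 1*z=8*m - z - 1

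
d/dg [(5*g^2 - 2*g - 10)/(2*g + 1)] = 2*(5*g^2 + 5*g + 9)/(4*g^2 + 4*g + 1)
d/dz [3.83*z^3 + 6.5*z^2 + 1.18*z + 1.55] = 11.49*z^2 + 13.0*z + 1.18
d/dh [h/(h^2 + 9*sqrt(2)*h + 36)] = (36 - h^2)/(h^4 + 18*sqrt(2)*h^3 + 234*h^2 + 648*sqrt(2)*h + 1296)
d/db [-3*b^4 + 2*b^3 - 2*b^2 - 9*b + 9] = -12*b^3 + 6*b^2 - 4*b - 9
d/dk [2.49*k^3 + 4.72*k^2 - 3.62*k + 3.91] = 7.47*k^2 + 9.44*k - 3.62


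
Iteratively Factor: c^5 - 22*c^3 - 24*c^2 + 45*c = (c + 3)*(c^4 - 3*c^3 - 13*c^2 + 15*c) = (c - 5)*(c + 3)*(c^3 + 2*c^2 - 3*c) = (c - 5)*(c + 3)^2*(c^2 - c) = (c - 5)*(c - 1)*(c + 3)^2*(c)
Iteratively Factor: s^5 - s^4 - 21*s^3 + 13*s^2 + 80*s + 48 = (s + 4)*(s^4 - 5*s^3 - s^2 + 17*s + 12) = (s + 1)*(s + 4)*(s^3 - 6*s^2 + 5*s + 12) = (s + 1)^2*(s + 4)*(s^2 - 7*s + 12) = (s - 3)*(s + 1)^2*(s + 4)*(s - 4)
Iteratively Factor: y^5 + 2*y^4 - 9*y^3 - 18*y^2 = (y - 3)*(y^4 + 5*y^3 + 6*y^2) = y*(y - 3)*(y^3 + 5*y^2 + 6*y) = y*(y - 3)*(y + 3)*(y^2 + 2*y) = y*(y - 3)*(y + 2)*(y + 3)*(y)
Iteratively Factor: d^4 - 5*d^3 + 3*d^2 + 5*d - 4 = (d + 1)*(d^3 - 6*d^2 + 9*d - 4) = (d - 1)*(d + 1)*(d^2 - 5*d + 4) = (d - 4)*(d - 1)*(d + 1)*(d - 1)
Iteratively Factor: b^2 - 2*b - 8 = (b + 2)*(b - 4)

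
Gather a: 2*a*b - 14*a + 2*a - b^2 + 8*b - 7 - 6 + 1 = a*(2*b - 12) - b^2 + 8*b - 12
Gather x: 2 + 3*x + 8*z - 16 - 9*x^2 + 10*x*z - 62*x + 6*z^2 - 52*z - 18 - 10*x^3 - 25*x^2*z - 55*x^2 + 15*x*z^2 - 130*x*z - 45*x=-10*x^3 + x^2*(-25*z - 64) + x*(15*z^2 - 120*z - 104) + 6*z^2 - 44*z - 32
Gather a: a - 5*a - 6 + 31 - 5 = 20 - 4*a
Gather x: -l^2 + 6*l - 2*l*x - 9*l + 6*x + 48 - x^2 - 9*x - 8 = -l^2 - 3*l - x^2 + x*(-2*l - 3) + 40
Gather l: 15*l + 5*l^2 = 5*l^2 + 15*l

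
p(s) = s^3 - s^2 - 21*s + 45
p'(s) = 3*s^2 - 2*s - 21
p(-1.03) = 64.48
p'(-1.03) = -15.76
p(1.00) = 24.00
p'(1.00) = -20.00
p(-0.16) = 48.33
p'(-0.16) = -20.60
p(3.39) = 1.28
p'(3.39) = 6.70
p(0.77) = 28.69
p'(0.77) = -20.76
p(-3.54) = 62.45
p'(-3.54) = 23.67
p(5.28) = 53.44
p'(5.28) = 52.08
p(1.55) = 13.77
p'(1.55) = -16.89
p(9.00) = 504.00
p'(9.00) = 204.00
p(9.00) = 504.00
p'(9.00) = 204.00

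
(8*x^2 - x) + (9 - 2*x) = 8*x^2 - 3*x + 9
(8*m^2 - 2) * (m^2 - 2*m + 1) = 8*m^4 - 16*m^3 + 6*m^2 + 4*m - 2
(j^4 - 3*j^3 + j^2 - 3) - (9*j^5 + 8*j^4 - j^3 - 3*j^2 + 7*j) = -9*j^5 - 7*j^4 - 2*j^3 + 4*j^2 - 7*j - 3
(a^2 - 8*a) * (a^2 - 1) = a^4 - 8*a^3 - a^2 + 8*a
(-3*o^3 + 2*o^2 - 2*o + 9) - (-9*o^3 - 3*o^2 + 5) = 6*o^3 + 5*o^2 - 2*o + 4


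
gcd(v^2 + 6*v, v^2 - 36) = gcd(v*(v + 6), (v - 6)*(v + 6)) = v + 6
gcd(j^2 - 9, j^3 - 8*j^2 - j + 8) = 1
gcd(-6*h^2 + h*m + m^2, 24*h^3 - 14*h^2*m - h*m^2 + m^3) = 2*h - m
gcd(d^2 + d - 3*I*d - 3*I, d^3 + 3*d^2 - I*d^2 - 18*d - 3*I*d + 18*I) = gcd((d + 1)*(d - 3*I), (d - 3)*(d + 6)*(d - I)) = 1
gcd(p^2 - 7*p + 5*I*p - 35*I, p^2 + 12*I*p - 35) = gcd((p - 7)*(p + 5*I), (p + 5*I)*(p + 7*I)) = p + 5*I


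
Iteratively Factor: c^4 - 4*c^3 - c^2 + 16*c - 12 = (c - 3)*(c^3 - c^2 - 4*c + 4) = (c - 3)*(c - 2)*(c^2 + c - 2) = (c - 3)*(c - 2)*(c + 2)*(c - 1)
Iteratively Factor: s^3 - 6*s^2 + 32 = (s - 4)*(s^2 - 2*s - 8) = (s - 4)^2*(s + 2)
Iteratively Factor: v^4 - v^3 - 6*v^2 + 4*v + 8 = (v - 2)*(v^3 + v^2 - 4*v - 4) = (v - 2)^2*(v^2 + 3*v + 2) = (v - 2)^2*(v + 2)*(v + 1)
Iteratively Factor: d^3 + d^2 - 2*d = (d)*(d^2 + d - 2) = d*(d - 1)*(d + 2)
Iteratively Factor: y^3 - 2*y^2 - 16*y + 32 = (y - 2)*(y^2 - 16) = (y - 4)*(y - 2)*(y + 4)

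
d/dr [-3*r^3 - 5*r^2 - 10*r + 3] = -9*r^2 - 10*r - 10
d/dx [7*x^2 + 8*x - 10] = 14*x + 8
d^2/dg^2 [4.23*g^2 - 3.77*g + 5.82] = 8.46000000000000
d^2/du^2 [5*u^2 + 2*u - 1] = 10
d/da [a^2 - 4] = 2*a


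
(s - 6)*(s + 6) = s^2 - 36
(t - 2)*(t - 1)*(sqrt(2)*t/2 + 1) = sqrt(2)*t^3/2 - 3*sqrt(2)*t^2/2 + t^2 - 3*t + sqrt(2)*t + 2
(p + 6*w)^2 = p^2 + 12*p*w + 36*w^2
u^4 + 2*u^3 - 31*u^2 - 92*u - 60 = (u - 6)*(u + 1)*(u + 2)*(u + 5)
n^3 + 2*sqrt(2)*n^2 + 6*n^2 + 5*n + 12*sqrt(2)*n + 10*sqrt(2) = (n + 1)*(n + 5)*(n + 2*sqrt(2))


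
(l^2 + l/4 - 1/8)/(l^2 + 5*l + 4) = (l^2 + l/4 - 1/8)/(l^2 + 5*l + 4)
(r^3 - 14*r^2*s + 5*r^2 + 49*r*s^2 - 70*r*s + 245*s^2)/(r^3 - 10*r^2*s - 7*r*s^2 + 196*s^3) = (r + 5)/(r + 4*s)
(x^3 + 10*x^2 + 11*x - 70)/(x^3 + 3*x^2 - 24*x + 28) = (x + 5)/(x - 2)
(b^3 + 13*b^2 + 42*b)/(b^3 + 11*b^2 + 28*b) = (b + 6)/(b + 4)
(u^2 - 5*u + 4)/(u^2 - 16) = (u - 1)/(u + 4)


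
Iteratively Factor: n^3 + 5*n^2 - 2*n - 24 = (n + 3)*(n^2 + 2*n - 8) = (n - 2)*(n + 3)*(n + 4)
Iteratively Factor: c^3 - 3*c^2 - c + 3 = (c + 1)*(c^2 - 4*c + 3) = (c - 3)*(c + 1)*(c - 1)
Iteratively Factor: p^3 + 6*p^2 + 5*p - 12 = (p + 4)*(p^2 + 2*p - 3) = (p - 1)*(p + 4)*(p + 3)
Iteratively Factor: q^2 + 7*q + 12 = (q + 4)*(q + 3)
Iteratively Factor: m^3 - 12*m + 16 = (m + 4)*(m^2 - 4*m + 4) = (m - 2)*(m + 4)*(m - 2)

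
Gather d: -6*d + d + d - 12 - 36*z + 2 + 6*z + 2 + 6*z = -4*d - 24*z - 8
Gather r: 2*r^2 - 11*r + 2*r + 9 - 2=2*r^2 - 9*r + 7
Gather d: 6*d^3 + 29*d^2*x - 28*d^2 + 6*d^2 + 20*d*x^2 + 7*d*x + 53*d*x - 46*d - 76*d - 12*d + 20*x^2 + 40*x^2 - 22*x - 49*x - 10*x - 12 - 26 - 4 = 6*d^3 + d^2*(29*x - 22) + d*(20*x^2 + 60*x - 134) + 60*x^2 - 81*x - 42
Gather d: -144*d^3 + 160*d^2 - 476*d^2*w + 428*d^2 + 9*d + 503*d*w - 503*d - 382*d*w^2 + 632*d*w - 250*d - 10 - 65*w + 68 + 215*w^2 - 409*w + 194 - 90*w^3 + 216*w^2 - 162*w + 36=-144*d^3 + d^2*(588 - 476*w) + d*(-382*w^2 + 1135*w - 744) - 90*w^3 + 431*w^2 - 636*w + 288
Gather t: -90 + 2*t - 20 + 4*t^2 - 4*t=4*t^2 - 2*t - 110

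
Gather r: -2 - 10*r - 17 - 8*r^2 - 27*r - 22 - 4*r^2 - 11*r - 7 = -12*r^2 - 48*r - 48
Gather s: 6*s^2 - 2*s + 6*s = 6*s^2 + 4*s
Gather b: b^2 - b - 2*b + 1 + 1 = b^2 - 3*b + 2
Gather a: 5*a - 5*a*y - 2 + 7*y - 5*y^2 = a*(5 - 5*y) - 5*y^2 + 7*y - 2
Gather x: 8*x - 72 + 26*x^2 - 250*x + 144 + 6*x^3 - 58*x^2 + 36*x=6*x^3 - 32*x^2 - 206*x + 72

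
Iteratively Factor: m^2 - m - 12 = (m - 4)*(m + 3)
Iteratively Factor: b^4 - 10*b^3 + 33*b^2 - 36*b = (b - 4)*(b^3 - 6*b^2 + 9*b) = b*(b - 4)*(b^2 - 6*b + 9) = b*(b - 4)*(b - 3)*(b - 3)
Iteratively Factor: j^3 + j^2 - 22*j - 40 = (j + 2)*(j^2 - j - 20) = (j - 5)*(j + 2)*(j + 4)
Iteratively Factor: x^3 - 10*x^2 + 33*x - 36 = (x - 3)*(x^2 - 7*x + 12) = (x - 4)*(x - 3)*(x - 3)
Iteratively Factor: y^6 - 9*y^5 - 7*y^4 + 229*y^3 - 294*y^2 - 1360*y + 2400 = (y + 3)*(y^5 - 12*y^4 + 29*y^3 + 142*y^2 - 720*y + 800) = (y - 5)*(y + 3)*(y^4 - 7*y^3 - 6*y^2 + 112*y - 160) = (y - 5)*(y - 2)*(y + 3)*(y^3 - 5*y^2 - 16*y + 80) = (y - 5)^2*(y - 2)*(y + 3)*(y^2 - 16) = (y - 5)^2*(y - 4)*(y - 2)*(y + 3)*(y + 4)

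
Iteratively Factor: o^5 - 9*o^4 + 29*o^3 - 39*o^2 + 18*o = (o - 2)*(o^4 - 7*o^3 + 15*o^2 - 9*o) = o*(o - 2)*(o^3 - 7*o^2 + 15*o - 9) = o*(o - 2)*(o - 1)*(o^2 - 6*o + 9) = o*(o - 3)*(o - 2)*(o - 1)*(o - 3)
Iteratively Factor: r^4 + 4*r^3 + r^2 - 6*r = (r)*(r^3 + 4*r^2 + r - 6) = r*(r + 3)*(r^2 + r - 2) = r*(r + 2)*(r + 3)*(r - 1)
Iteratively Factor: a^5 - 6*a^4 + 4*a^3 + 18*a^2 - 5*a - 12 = (a - 3)*(a^4 - 3*a^3 - 5*a^2 + 3*a + 4) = (a - 3)*(a + 1)*(a^3 - 4*a^2 - a + 4) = (a - 4)*(a - 3)*(a + 1)*(a^2 - 1) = (a - 4)*(a - 3)*(a + 1)^2*(a - 1)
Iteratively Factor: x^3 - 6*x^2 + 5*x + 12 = (x + 1)*(x^2 - 7*x + 12) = (x - 3)*(x + 1)*(x - 4)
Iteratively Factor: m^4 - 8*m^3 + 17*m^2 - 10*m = (m)*(m^3 - 8*m^2 + 17*m - 10) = m*(m - 2)*(m^2 - 6*m + 5) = m*(m - 5)*(m - 2)*(m - 1)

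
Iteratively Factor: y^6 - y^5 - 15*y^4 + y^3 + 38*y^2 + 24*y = (y - 4)*(y^5 + 3*y^4 - 3*y^3 - 11*y^2 - 6*y) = (y - 4)*(y + 3)*(y^4 - 3*y^2 - 2*y) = (y - 4)*(y + 1)*(y + 3)*(y^3 - y^2 - 2*y) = y*(y - 4)*(y + 1)*(y + 3)*(y^2 - y - 2) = y*(y - 4)*(y - 2)*(y + 1)*(y + 3)*(y + 1)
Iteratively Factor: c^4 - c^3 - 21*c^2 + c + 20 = (c + 4)*(c^3 - 5*c^2 - c + 5) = (c + 1)*(c + 4)*(c^2 - 6*c + 5) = (c - 5)*(c + 1)*(c + 4)*(c - 1)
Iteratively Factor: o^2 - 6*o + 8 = (o - 2)*(o - 4)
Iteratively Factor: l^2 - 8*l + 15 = (l - 5)*(l - 3)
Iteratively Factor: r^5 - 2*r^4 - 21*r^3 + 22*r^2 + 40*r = (r - 5)*(r^4 + 3*r^3 - 6*r^2 - 8*r) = r*(r - 5)*(r^3 + 3*r^2 - 6*r - 8) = r*(r - 5)*(r + 1)*(r^2 + 2*r - 8) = r*(r - 5)*(r + 1)*(r + 4)*(r - 2)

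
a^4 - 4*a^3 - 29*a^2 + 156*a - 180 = (a - 5)*(a - 3)*(a - 2)*(a + 6)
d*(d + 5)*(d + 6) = d^3 + 11*d^2 + 30*d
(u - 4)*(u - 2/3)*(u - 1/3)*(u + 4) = u^4 - u^3 - 142*u^2/9 + 16*u - 32/9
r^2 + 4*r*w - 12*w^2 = (r - 2*w)*(r + 6*w)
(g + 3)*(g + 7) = g^2 + 10*g + 21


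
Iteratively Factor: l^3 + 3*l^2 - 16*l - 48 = (l - 4)*(l^2 + 7*l + 12) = (l - 4)*(l + 4)*(l + 3)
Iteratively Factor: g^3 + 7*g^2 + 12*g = (g + 3)*(g^2 + 4*g) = (g + 3)*(g + 4)*(g)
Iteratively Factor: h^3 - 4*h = (h)*(h^2 - 4) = h*(h - 2)*(h + 2)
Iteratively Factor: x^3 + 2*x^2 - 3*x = (x)*(x^2 + 2*x - 3) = x*(x + 3)*(x - 1)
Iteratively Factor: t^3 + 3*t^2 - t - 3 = (t + 1)*(t^2 + 2*t - 3) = (t + 1)*(t + 3)*(t - 1)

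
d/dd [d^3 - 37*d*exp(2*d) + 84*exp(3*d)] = 3*d^2 - 74*d*exp(2*d) + 252*exp(3*d) - 37*exp(2*d)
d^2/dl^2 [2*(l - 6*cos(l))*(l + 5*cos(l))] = 2*l*cos(l) - 240*sin(l)^2 + 4*sin(l) + 124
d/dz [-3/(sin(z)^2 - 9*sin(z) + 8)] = 3*(2*sin(z) - 9)*cos(z)/(sin(z)^2 - 9*sin(z) + 8)^2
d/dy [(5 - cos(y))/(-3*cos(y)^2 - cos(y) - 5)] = (3*cos(y)^2 - 30*cos(y) - 10)*sin(y)/(3*cos(y)^2 + cos(y) + 5)^2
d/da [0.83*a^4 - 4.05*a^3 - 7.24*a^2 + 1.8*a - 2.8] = 3.32*a^3 - 12.15*a^2 - 14.48*a + 1.8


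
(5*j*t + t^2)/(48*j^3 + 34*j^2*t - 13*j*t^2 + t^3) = t*(5*j + t)/(48*j^3 + 34*j^2*t - 13*j*t^2 + t^3)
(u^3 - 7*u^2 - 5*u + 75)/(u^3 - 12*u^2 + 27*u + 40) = (u^2 - 2*u - 15)/(u^2 - 7*u - 8)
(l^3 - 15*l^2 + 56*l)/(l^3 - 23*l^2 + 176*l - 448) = l/(l - 8)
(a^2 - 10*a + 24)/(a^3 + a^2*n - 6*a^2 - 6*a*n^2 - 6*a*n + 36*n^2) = (a - 4)/(a^2 + a*n - 6*n^2)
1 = 1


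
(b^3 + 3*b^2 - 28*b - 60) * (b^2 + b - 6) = b^5 + 4*b^4 - 31*b^3 - 106*b^2 + 108*b + 360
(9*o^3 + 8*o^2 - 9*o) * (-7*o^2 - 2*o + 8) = -63*o^5 - 74*o^4 + 119*o^3 + 82*o^2 - 72*o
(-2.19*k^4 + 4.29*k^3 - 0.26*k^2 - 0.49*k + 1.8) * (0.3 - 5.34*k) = 11.6946*k^5 - 23.5656*k^4 + 2.6754*k^3 + 2.5386*k^2 - 9.759*k + 0.54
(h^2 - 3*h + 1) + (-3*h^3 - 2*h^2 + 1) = -3*h^3 - h^2 - 3*h + 2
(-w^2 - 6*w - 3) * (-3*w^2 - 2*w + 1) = 3*w^4 + 20*w^3 + 20*w^2 - 3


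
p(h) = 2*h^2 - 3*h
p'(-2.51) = -13.04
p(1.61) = 0.35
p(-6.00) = 90.00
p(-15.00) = 495.00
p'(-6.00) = -27.00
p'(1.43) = 2.72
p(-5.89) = 87.05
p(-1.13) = 5.94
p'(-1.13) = -7.52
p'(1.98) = 4.92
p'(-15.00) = -63.00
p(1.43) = -0.20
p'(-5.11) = -23.44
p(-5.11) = 67.55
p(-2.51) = 20.13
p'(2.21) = 5.84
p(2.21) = 3.14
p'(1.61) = 3.44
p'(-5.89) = -26.56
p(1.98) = 1.90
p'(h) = 4*h - 3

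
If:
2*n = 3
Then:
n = 3/2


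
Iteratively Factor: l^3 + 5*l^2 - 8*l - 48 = (l - 3)*(l^2 + 8*l + 16) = (l - 3)*(l + 4)*(l + 4)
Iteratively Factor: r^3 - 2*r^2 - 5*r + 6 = (r + 2)*(r^2 - 4*r + 3) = (r - 3)*(r + 2)*(r - 1)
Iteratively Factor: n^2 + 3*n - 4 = (n - 1)*(n + 4)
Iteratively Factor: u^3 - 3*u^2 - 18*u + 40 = (u + 4)*(u^2 - 7*u + 10) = (u - 2)*(u + 4)*(u - 5)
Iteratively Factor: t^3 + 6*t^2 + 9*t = (t)*(t^2 + 6*t + 9) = t*(t + 3)*(t + 3)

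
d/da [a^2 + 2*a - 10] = 2*a + 2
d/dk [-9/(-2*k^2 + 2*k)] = 9*(1 - 2*k)/(2*k^2*(k - 1)^2)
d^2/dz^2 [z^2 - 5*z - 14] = 2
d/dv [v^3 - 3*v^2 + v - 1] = 3*v^2 - 6*v + 1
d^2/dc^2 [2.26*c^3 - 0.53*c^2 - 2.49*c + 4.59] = 13.56*c - 1.06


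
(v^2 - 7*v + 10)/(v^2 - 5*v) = (v - 2)/v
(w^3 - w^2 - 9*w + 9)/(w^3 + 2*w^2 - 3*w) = (w - 3)/w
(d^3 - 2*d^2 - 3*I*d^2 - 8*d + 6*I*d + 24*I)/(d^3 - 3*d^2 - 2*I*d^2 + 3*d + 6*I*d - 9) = (d^2 - 2*d - 8)/(d^2 + d*(-3 + I) - 3*I)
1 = 1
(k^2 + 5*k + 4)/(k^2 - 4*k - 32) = (k + 1)/(k - 8)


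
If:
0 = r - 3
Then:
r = 3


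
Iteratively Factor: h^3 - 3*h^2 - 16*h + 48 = (h - 3)*(h^2 - 16) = (h - 4)*(h - 3)*(h + 4)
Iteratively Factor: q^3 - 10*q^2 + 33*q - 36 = (q - 4)*(q^2 - 6*q + 9) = (q - 4)*(q - 3)*(q - 3)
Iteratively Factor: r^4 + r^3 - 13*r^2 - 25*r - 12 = (r + 3)*(r^3 - 2*r^2 - 7*r - 4) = (r + 1)*(r + 3)*(r^2 - 3*r - 4) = (r + 1)^2*(r + 3)*(r - 4)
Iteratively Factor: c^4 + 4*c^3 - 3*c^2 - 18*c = (c + 3)*(c^3 + c^2 - 6*c) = c*(c + 3)*(c^2 + c - 6) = c*(c - 2)*(c + 3)*(c + 3)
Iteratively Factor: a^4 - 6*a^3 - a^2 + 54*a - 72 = (a - 3)*(a^3 - 3*a^2 - 10*a + 24) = (a - 3)*(a + 3)*(a^2 - 6*a + 8) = (a - 3)*(a - 2)*(a + 3)*(a - 4)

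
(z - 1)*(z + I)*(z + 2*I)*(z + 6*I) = z^4 - z^3 + 9*I*z^3 - 20*z^2 - 9*I*z^2 + 20*z - 12*I*z + 12*I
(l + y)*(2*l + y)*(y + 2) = 2*l^2*y + 4*l^2 + 3*l*y^2 + 6*l*y + y^3 + 2*y^2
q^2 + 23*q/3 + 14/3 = (q + 2/3)*(q + 7)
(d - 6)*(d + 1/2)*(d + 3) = d^3 - 5*d^2/2 - 39*d/2 - 9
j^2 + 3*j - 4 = (j - 1)*(j + 4)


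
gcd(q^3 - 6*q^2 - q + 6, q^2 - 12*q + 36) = q - 6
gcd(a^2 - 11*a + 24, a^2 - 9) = a - 3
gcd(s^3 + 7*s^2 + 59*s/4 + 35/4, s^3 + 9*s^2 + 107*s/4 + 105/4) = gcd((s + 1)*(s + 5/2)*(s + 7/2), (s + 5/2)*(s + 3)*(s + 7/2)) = s^2 + 6*s + 35/4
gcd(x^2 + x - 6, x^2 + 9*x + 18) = x + 3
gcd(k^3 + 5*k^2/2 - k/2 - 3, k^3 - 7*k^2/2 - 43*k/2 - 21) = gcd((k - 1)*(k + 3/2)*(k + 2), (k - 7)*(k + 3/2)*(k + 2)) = k^2 + 7*k/2 + 3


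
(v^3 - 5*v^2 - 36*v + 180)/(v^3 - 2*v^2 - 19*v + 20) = (v^2 - 36)/(v^2 + 3*v - 4)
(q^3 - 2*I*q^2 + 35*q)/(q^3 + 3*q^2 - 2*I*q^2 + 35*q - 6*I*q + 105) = q/(q + 3)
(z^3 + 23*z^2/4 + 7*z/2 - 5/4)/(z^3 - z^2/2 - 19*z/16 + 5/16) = 4*(z + 5)/(4*z - 5)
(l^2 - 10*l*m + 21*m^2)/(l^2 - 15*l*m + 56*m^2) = (l - 3*m)/(l - 8*m)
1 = 1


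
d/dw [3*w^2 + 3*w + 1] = 6*w + 3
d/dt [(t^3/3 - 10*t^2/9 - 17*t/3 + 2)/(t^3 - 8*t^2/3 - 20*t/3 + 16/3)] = 2*(3*t^4 + 93*t^3 - 113*t^2 - 16*t - 228)/(3*(9*t^6 - 48*t^5 - 56*t^4 + 416*t^3 + 144*t^2 - 640*t + 256))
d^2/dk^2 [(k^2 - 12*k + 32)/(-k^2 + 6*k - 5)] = 6*(2*k^3 - 27*k^2 + 132*k - 219)/(k^6 - 18*k^5 + 123*k^4 - 396*k^3 + 615*k^2 - 450*k + 125)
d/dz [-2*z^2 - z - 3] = -4*z - 1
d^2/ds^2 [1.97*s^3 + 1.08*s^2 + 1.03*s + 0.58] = 11.82*s + 2.16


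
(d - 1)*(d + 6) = d^2 + 5*d - 6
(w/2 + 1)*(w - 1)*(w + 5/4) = w^3/2 + 9*w^2/8 - 3*w/8 - 5/4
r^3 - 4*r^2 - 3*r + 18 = (r - 3)^2*(r + 2)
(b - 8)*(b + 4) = b^2 - 4*b - 32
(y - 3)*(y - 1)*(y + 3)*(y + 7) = y^4 + 6*y^3 - 16*y^2 - 54*y + 63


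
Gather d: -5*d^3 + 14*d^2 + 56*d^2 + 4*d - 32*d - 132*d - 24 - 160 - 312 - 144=-5*d^3 + 70*d^2 - 160*d - 640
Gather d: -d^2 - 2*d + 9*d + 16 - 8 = -d^2 + 7*d + 8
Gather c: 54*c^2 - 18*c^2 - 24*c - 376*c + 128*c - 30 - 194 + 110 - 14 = 36*c^2 - 272*c - 128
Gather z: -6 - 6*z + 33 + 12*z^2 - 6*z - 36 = 12*z^2 - 12*z - 9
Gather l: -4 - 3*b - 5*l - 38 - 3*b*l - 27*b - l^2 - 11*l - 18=-30*b - l^2 + l*(-3*b - 16) - 60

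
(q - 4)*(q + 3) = q^2 - q - 12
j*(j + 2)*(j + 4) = j^3 + 6*j^2 + 8*j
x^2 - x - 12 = (x - 4)*(x + 3)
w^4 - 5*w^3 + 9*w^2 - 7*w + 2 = (w - 2)*(w - 1)^3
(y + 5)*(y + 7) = y^2 + 12*y + 35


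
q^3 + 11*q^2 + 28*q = q*(q + 4)*(q + 7)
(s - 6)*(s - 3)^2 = s^3 - 12*s^2 + 45*s - 54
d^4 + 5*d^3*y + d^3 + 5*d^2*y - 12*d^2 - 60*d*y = d*(d - 3)*(d + 4)*(d + 5*y)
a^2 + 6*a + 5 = (a + 1)*(a + 5)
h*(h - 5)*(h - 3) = h^3 - 8*h^2 + 15*h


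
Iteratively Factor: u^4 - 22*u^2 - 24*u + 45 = (u - 1)*(u^3 + u^2 - 21*u - 45) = (u - 1)*(u + 3)*(u^2 - 2*u - 15) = (u - 1)*(u + 3)^2*(u - 5)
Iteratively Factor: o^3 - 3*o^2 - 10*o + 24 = (o + 3)*(o^2 - 6*o + 8) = (o - 2)*(o + 3)*(o - 4)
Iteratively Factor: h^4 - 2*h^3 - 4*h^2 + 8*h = (h - 2)*(h^3 - 4*h) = (h - 2)*(h + 2)*(h^2 - 2*h) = h*(h - 2)*(h + 2)*(h - 2)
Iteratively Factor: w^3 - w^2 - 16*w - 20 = (w - 5)*(w^2 + 4*w + 4) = (w - 5)*(w + 2)*(w + 2)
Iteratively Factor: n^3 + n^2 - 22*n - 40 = (n - 5)*(n^2 + 6*n + 8) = (n - 5)*(n + 2)*(n + 4)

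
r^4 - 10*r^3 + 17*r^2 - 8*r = r*(r - 8)*(r - 1)^2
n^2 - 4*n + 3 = (n - 3)*(n - 1)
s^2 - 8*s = s*(s - 8)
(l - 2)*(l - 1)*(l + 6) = l^3 + 3*l^2 - 16*l + 12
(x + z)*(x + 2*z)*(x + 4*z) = x^3 + 7*x^2*z + 14*x*z^2 + 8*z^3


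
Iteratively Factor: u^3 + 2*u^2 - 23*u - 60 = (u + 3)*(u^2 - u - 20) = (u - 5)*(u + 3)*(u + 4)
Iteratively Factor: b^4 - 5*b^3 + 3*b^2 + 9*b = (b)*(b^3 - 5*b^2 + 3*b + 9) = b*(b - 3)*(b^2 - 2*b - 3) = b*(b - 3)^2*(b + 1)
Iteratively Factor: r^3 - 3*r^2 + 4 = (r + 1)*(r^2 - 4*r + 4) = (r - 2)*(r + 1)*(r - 2)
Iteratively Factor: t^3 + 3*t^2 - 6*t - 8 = (t + 1)*(t^2 + 2*t - 8) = (t - 2)*(t + 1)*(t + 4)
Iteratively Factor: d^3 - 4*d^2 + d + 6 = (d - 3)*(d^2 - d - 2) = (d - 3)*(d + 1)*(d - 2)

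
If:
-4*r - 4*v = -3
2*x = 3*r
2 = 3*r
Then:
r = 2/3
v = 1/12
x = 1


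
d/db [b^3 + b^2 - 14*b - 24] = 3*b^2 + 2*b - 14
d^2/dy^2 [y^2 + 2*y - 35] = 2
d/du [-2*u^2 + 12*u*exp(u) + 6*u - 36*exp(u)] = 12*u*exp(u) - 4*u - 24*exp(u) + 6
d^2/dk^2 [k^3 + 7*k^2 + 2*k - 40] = 6*k + 14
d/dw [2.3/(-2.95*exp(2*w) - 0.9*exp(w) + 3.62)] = (13.57*exp(w) + 2.07)*exp(w)/(2.95*exp(2*w) + 0.9*exp(w) - 3.62)^2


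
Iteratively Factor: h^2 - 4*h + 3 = (h - 3)*(h - 1)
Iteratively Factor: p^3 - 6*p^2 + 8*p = (p - 4)*(p^2 - 2*p) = p*(p - 4)*(p - 2)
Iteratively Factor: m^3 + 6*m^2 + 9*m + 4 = (m + 1)*(m^2 + 5*m + 4) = (m + 1)^2*(m + 4)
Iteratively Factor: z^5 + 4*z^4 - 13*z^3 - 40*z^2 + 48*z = (z + 4)*(z^4 - 13*z^2 + 12*z) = (z + 4)^2*(z^3 - 4*z^2 + 3*z) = (z - 1)*(z + 4)^2*(z^2 - 3*z) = z*(z - 1)*(z + 4)^2*(z - 3)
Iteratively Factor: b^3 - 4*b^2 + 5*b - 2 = (b - 1)*(b^2 - 3*b + 2) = (b - 1)^2*(b - 2)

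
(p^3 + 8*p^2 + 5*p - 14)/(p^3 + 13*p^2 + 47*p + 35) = (p^2 + p - 2)/(p^2 + 6*p + 5)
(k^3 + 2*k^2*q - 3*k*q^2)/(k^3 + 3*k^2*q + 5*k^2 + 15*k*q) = (k - q)/(k + 5)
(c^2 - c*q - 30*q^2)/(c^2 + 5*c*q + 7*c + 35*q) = (c - 6*q)/(c + 7)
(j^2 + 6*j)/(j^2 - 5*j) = (j + 6)/(j - 5)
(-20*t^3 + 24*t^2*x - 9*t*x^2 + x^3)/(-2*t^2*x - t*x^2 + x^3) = (10*t^2 - 7*t*x + x^2)/(x*(t + x))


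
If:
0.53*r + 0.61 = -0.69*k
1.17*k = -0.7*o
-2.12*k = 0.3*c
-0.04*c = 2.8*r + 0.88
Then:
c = 4.21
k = -0.60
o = 1.00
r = -0.37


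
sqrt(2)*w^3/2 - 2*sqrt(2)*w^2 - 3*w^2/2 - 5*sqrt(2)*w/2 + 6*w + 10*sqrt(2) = (w - 4)*(w - 5*sqrt(2)/2)*(sqrt(2)*w/2 + 1)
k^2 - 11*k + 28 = (k - 7)*(k - 4)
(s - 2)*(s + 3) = s^2 + s - 6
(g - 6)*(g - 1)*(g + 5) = g^3 - 2*g^2 - 29*g + 30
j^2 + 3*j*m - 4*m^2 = (j - m)*(j + 4*m)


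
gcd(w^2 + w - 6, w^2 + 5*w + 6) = w + 3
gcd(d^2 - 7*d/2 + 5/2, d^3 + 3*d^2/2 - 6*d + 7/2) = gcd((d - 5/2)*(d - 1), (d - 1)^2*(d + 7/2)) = d - 1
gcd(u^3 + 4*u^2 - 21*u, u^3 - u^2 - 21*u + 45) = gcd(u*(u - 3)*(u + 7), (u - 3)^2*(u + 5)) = u - 3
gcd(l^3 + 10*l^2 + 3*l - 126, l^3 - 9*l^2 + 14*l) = 1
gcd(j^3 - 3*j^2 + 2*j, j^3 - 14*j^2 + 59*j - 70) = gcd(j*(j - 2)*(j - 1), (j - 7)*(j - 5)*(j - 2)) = j - 2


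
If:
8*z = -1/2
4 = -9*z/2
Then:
No Solution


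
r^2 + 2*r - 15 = (r - 3)*(r + 5)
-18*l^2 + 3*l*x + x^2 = (-3*l + x)*(6*l + x)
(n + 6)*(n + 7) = n^2 + 13*n + 42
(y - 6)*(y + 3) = y^2 - 3*y - 18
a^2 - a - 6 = (a - 3)*(a + 2)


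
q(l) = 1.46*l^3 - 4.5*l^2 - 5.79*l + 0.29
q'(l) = 4.38*l^2 - 9.0*l - 5.79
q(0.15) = -0.67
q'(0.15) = -7.04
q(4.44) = 13.66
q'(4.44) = 40.60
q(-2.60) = -40.74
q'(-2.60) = 47.22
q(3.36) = -14.59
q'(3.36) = 13.42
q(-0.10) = 0.82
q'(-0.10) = -4.85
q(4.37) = 10.89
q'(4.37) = 38.52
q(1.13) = -9.89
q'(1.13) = -10.37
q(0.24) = -1.34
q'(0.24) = -7.70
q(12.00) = 1805.69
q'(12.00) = 516.93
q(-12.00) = -3101.11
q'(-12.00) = 732.93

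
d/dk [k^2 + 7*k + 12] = 2*k + 7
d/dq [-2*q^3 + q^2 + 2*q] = -6*q^2 + 2*q + 2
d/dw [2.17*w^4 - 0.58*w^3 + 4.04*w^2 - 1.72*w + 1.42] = 8.68*w^3 - 1.74*w^2 + 8.08*w - 1.72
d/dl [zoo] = 0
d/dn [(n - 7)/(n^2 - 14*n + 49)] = -1/(n^2 - 14*n + 49)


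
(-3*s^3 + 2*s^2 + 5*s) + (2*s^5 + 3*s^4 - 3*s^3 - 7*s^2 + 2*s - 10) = 2*s^5 + 3*s^4 - 6*s^3 - 5*s^2 + 7*s - 10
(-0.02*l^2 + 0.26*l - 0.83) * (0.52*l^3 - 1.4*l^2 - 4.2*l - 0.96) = -0.0104*l^5 + 0.1632*l^4 - 0.7116*l^3 + 0.0891999999999998*l^2 + 3.2364*l + 0.7968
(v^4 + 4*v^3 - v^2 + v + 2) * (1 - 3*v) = -3*v^5 - 11*v^4 + 7*v^3 - 4*v^2 - 5*v + 2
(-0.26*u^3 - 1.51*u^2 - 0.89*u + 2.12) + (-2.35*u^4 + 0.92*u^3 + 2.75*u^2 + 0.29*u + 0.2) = -2.35*u^4 + 0.66*u^3 + 1.24*u^2 - 0.6*u + 2.32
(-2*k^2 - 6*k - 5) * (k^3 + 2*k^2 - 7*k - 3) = -2*k^5 - 10*k^4 - 3*k^3 + 38*k^2 + 53*k + 15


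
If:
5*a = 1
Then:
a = 1/5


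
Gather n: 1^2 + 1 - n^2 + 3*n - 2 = -n^2 + 3*n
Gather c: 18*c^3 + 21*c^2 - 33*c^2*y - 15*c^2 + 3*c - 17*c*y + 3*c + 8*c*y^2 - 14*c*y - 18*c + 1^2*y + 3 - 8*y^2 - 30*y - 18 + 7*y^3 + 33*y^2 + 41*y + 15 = 18*c^3 + c^2*(6 - 33*y) + c*(8*y^2 - 31*y - 12) + 7*y^3 + 25*y^2 + 12*y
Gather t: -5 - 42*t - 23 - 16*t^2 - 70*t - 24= -16*t^2 - 112*t - 52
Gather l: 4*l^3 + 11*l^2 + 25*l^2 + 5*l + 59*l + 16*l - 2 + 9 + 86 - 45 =4*l^3 + 36*l^2 + 80*l + 48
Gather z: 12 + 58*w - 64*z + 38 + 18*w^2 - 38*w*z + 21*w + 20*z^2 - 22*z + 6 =18*w^2 + 79*w + 20*z^2 + z*(-38*w - 86) + 56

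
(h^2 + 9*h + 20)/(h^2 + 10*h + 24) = (h + 5)/(h + 6)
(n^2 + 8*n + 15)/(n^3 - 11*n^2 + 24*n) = (n^2 + 8*n + 15)/(n*(n^2 - 11*n + 24))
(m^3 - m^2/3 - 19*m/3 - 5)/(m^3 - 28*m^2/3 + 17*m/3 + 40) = (m + 1)/(m - 8)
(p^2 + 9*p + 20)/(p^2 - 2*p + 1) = (p^2 + 9*p + 20)/(p^2 - 2*p + 1)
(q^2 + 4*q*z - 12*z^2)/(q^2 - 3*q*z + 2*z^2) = (-q - 6*z)/(-q + z)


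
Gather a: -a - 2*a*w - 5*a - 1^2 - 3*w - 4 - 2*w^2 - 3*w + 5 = a*(-2*w - 6) - 2*w^2 - 6*w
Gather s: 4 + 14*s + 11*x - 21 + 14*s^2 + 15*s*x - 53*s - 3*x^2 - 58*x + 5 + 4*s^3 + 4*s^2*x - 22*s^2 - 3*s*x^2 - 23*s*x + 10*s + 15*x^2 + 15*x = 4*s^3 + s^2*(4*x - 8) + s*(-3*x^2 - 8*x - 29) + 12*x^2 - 32*x - 12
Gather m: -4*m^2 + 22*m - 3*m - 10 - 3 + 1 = -4*m^2 + 19*m - 12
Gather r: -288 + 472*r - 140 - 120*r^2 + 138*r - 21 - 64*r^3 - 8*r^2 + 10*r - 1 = -64*r^3 - 128*r^2 + 620*r - 450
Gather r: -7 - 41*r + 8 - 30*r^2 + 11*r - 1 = -30*r^2 - 30*r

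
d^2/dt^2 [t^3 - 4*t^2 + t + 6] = 6*t - 8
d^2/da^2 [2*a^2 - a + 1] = 4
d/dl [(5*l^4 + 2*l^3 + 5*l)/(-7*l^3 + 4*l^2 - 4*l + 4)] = (-35*l^6 + 40*l^5 - 52*l^4 + 134*l^3 + 4*l^2 + 20)/(49*l^6 - 56*l^5 + 72*l^4 - 88*l^3 + 48*l^2 - 32*l + 16)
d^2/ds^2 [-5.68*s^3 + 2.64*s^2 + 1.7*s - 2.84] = 5.28 - 34.08*s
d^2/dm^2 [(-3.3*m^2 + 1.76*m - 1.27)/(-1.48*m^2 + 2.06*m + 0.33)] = (12.411872*m^3 + 26.361168*m^2 - 28.38936*m + 15.130916)/(3.241792*m^6 - 13.536672*m^5 + 16.673088*m^4 - 2.705192*m^3 - 3.717648*m^2 - 0.673002*m - 0.035937)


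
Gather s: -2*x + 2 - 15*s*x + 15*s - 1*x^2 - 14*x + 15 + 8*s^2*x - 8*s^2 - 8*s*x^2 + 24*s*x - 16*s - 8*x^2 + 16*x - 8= s^2*(8*x - 8) + s*(-8*x^2 + 9*x - 1) - 9*x^2 + 9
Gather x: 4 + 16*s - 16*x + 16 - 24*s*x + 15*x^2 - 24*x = 16*s + 15*x^2 + x*(-24*s - 40) + 20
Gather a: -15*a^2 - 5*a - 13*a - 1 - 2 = -15*a^2 - 18*a - 3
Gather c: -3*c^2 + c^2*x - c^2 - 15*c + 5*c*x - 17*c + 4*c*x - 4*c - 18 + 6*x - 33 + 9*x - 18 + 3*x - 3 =c^2*(x - 4) + c*(9*x - 36) + 18*x - 72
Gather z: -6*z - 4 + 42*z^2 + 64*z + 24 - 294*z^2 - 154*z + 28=-252*z^2 - 96*z + 48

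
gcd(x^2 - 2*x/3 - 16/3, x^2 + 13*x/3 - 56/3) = x - 8/3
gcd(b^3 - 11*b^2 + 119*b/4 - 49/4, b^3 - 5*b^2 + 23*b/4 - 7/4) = b^2 - 4*b + 7/4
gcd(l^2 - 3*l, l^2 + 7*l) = l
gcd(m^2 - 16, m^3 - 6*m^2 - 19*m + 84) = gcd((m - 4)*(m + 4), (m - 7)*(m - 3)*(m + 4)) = m + 4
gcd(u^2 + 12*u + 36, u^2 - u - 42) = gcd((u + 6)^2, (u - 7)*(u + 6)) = u + 6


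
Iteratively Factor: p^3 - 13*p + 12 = (p - 3)*(p^2 + 3*p - 4) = (p - 3)*(p - 1)*(p + 4)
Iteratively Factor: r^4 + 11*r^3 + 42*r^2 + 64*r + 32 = (r + 2)*(r^3 + 9*r^2 + 24*r + 16) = (r + 2)*(r + 4)*(r^2 + 5*r + 4) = (r + 1)*(r + 2)*(r + 4)*(r + 4)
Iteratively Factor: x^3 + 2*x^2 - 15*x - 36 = (x + 3)*(x^2 - x - 12) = (x + 3)^2*(x - 4)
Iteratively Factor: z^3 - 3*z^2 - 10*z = (z - 5)*(z^2 + 2*z) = z*(z - 5)*(z + 2)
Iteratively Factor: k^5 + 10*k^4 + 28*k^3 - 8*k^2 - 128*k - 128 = (k + 2)*(k^4 + 8*k^3 + 12*k^2 - 32*k - 64) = (k + 2)*(k + 4)*(k^3 + 4*k^2 - 4*k - 16) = (k + 2)^2*(k + 4)*(k^2 + 2*k - 8) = (k + 2)^2*(k + 4)^2*(k - 2)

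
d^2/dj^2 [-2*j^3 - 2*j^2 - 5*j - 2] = -12*j - 4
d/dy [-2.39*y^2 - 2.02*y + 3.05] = -4.78*y - 2.02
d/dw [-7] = 0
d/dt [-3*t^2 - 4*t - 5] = -6*t - 4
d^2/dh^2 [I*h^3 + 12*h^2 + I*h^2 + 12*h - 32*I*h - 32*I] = 6*I*h + 24 + 2*I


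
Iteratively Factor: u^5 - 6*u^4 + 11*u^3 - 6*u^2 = (u)*(u^4 - 6*u^3 + 11*u^2 - 6*u) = u*(u - 3)*(u^3 - 3*u^2 + 2*u) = u^2*(u - 3)*(u^2 - 3*u + 2) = u^2*(u - 3)*(u - 2)*(u - 1)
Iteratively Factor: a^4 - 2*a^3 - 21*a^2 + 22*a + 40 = (a + 1)*(a^3 - 3*a^2 - 18*a + 40) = (a + 1)*(a + 4)*(a^2 - 7*a + 10) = (a - 5)*(a + 1)*(a + 4)*(a - 2)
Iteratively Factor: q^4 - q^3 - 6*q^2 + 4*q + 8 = (q + 2)*(q^3 - 3*q^2 + 4) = (q - 2)*(q + 2)*(q^2 - q - 2) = (q - 2)^2*(q + 2)*(q + 1)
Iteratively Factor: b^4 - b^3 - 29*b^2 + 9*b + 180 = (b - 5)*(b^3 + 4*b^2 - 9*b - 36) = (b - 5)*(b - 3)*(b^2 + 7*b + 12) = (b - 5)*(b - 3)*(b + 3)*(b + 4)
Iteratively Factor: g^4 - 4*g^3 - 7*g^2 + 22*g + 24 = (g + 2)*(g^3 - 6*g^2 + 5*g + 12) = (g - 3)*(g + 2)*(g^2 - 3*g - 4) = (g - 3)*(g + 1)*(g + 2)*(g - 4)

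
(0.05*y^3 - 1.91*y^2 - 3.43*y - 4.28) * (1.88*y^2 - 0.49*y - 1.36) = 0.094*y^5 - 3.6153*y^4 - 5.5805*y^3 - 3.7681*y^2 + 6.762*y + 5.8208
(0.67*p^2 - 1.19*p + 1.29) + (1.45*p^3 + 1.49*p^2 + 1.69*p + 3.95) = 1.45*p^3 + 2.16*p^2 + 0.5*p + 5.24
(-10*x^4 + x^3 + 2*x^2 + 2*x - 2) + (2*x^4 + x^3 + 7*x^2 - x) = -8*x^4 + 2*x^3 + 9*x^2 + x - 2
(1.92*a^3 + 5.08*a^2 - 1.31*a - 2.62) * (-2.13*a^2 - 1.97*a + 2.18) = -4.0896*a^5 - 14.6028*a^4 - 3.0317*a^3 + 19.2357*a^2 + 2.3056*a - 5.7116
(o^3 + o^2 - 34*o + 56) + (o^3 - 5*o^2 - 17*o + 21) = 2*o^3 - 4*o^2 - 51*o + 77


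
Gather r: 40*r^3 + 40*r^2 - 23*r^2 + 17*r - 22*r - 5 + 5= 40*r^3 + 17*r^2 - 5*r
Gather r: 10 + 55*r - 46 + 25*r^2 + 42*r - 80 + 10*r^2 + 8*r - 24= 35*r^2 + 105*r - 140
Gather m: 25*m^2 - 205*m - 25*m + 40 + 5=25*m^2 - 230*m + 45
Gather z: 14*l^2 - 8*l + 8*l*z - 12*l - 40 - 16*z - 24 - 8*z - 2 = 14*l^2 - 20*l + z*(8*l - 24) - 66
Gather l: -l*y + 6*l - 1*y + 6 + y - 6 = l*(6 - y)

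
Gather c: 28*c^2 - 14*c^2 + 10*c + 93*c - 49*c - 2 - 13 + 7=14*c^2 + 54*c - 8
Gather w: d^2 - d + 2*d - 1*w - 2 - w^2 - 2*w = d^2 + d - w^2 - 3*w - 2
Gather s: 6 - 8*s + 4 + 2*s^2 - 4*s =2*s^2 - 12*s + 10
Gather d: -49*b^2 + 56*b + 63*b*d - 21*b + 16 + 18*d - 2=-49*b^2 + 35*b + d*(63*b + 18) + 14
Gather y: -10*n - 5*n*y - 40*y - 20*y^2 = -10*n - 20*y^2 + y*(-5*n - 40)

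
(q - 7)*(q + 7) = q^2 - 49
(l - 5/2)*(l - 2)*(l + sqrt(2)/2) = l^3 - 9*l^2/2 + sqrt(2)*l^2/2 - 9*sqrt(2)*l/4 + 5*l + 5*sqrt(2)/2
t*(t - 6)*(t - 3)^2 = t^4 - 12*t^3 + 45*t^2 - 54*t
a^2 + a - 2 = (a - 1)*(a + 2)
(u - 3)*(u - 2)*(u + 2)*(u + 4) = u^4 + u^3 - 16*u^2 - 4*u + 48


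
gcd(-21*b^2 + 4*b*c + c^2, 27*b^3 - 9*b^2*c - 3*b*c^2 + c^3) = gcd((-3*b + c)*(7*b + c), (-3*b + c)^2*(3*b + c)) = 3*b - c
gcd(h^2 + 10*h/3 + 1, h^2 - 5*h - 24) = h + 3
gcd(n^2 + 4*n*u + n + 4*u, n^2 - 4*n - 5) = n + 1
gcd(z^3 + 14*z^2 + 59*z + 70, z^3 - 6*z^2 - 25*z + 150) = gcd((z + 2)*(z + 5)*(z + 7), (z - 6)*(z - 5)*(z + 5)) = z + 5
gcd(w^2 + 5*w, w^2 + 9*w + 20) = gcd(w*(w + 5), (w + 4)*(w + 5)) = w + 5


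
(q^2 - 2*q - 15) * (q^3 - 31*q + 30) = q^5 - 2*q^4 - 46*q^3 + 92*q^2 + 405*q - 450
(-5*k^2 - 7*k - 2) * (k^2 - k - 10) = -5*k^4 - 2*k^3 + 55*k^2 + 72*k + 20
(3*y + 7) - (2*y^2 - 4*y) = -2*y^2 + 7*y + 7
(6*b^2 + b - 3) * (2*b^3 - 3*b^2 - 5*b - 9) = 12*b^5 - 16*b^4 - 39*b^3 - 50*b^2 + 6*b + 27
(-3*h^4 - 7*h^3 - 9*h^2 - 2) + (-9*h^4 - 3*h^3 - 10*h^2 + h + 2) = -12*h^4 - 10*h^3 - 19*h^2 + h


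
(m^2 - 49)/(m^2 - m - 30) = (49 - m^2)/(-m^2 + m + 30)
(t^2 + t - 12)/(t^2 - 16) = (t - 3)/(t - 4)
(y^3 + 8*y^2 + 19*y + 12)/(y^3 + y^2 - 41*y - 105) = (y^2 + 5*y + 4)/(y^2 - 2*y - 35)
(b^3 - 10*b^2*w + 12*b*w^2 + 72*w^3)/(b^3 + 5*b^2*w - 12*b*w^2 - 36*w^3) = (-b^2 + 12*b*w - 36*w^2)/(-b^2 - 3*b*w + 18*w^2)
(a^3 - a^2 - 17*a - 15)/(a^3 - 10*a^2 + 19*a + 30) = (a + 3)/(a - 6)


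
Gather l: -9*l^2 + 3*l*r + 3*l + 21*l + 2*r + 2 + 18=-9*l^2 + l*(3*r + 24) + 2*r + 20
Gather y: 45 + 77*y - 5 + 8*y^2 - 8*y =8*y^2 + 69*y + 40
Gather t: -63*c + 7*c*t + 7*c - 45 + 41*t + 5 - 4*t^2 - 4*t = -56*c - 4*t^2 + t*(7*c + 37) - 40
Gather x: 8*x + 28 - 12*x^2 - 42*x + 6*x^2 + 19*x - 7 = -6*x^2 - 15*x + 21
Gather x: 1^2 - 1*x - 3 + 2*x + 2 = x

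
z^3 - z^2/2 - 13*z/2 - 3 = (z - 3)*(z + 1/2)*(z + 2)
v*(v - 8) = v^2 - 8*v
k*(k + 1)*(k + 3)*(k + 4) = k^4 + 8*k^3 + 19*k^2 + 12*k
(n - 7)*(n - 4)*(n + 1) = n^3 - 10*n^2 + 17*n + 28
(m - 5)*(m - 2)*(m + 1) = m^3 - 6*m^2 + 3*m + 10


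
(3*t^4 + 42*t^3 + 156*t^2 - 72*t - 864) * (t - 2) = 3*t^5 + 36*t^4 + 72*t^3 - 384*t^2 - 720*t + 1728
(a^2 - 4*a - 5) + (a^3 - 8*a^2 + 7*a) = a^3 - 7*a^2 + 3*a - 5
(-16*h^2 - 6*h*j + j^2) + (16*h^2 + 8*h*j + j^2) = 2*h*j + 2*j^2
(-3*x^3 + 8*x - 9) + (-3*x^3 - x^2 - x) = -6*x^3 - x^2 + 7*x - 9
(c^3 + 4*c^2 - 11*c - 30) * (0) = 0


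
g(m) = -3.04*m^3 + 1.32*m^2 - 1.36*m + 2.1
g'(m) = -9.12*m^2 + 2.64*m - 1.36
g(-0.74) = 5.06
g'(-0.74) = -8.31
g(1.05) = -1.39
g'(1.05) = -8.64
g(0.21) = 1.84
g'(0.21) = -1.21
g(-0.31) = 2.74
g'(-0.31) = -3.05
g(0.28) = 1.76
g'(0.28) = -1.34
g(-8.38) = 1895.17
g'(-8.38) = -663.93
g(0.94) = -0.54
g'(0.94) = -6.94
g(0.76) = 0.49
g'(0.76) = -4.62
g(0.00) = 2.10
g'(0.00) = -1.36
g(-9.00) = 2337.42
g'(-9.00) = -763.84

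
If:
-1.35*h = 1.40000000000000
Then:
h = -1.04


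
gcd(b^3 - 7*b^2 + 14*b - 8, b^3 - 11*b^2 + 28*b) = b - 4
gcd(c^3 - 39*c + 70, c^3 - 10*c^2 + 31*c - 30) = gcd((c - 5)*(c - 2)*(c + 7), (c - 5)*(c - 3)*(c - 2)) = c^2 - 7*c + 10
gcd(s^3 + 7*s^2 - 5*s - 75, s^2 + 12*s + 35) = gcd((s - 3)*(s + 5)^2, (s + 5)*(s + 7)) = s + 5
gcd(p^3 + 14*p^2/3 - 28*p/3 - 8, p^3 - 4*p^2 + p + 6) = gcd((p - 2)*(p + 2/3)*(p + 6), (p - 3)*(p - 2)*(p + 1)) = p - 2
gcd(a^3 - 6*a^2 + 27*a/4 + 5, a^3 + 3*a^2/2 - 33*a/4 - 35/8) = a^2 - 2*a - 5/4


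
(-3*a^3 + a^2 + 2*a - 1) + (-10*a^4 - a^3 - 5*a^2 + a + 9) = -10*a^4 - 4*a^3 - 4*a^2 + 3*a + 8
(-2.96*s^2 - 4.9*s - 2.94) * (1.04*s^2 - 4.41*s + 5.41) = -3.0784*s^4 + 7.9576*s^3 + 2.5378*s^2 - 13.5436*s - 15.9054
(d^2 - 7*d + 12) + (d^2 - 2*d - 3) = 2*d^2 - 9*d + 9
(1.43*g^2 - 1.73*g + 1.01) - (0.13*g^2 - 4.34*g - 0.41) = 1.3*g^2 + 2.61*g + 1.42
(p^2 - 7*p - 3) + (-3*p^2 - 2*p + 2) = -2*p^2 - 9*p - 1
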